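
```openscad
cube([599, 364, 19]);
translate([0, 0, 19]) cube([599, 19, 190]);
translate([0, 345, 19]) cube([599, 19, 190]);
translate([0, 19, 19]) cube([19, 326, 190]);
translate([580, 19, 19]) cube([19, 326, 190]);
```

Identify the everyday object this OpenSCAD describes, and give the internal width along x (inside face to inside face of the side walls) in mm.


An open box. The internal width is 561 mm.

A 599×364 base slab with four walls standing on it — an open box. The base is 599 mm wide and the walls are 19 mm thick, so the internal width is 599 − 2 × 19 = 561 mm.


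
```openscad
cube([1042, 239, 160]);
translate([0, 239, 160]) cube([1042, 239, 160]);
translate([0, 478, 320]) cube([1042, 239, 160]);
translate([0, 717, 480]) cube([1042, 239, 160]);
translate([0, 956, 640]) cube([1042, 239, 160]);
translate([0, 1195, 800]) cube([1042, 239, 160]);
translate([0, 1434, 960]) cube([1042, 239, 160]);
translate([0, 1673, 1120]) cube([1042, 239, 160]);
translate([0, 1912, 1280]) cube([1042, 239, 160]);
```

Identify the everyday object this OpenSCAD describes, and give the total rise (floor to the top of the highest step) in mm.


A staircase. The total rise is 1440 mm.

9 identical blocks, each offset up and back from the previous — a staircase. Each step is 160 mm tall and there are 9 of them, so the total rise is 9 × 160 = 1440 mm.


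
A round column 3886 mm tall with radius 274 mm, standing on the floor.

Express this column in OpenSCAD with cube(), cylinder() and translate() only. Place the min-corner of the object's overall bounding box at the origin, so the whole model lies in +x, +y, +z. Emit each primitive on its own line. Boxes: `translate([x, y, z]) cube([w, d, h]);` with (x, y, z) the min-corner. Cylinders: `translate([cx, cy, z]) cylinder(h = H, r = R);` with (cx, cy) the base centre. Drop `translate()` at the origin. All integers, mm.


translate([274, 274, 0]) cylinder(h = 3886, r = 274);


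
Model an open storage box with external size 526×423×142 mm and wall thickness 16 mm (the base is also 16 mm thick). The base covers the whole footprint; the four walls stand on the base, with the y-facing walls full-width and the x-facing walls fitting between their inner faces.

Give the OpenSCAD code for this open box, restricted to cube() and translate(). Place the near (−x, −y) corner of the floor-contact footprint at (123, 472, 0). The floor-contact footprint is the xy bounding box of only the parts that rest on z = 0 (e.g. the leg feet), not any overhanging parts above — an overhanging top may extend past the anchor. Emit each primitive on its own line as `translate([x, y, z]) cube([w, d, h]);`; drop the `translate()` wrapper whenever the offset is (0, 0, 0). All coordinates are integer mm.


translate([123, 472, 0]) cube([526, 423, 16]);
translate([123, 472, 16]) cube([526, 16, 126]);
translate([123, 879, 16]) cube([526, 16, 126]);
translate([123, 488, 16]) cube([16, 391, 126]);
translate([633, 488, 16]) cube([16, 391, 126]);


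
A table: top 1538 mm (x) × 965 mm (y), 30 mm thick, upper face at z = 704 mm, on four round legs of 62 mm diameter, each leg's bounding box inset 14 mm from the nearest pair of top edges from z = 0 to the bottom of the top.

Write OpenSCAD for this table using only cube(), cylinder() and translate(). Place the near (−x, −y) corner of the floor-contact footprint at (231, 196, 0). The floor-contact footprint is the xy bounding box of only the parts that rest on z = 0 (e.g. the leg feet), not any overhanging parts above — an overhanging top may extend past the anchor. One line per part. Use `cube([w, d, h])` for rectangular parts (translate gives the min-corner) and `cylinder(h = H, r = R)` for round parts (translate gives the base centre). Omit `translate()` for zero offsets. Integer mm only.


// leg_h = 704 - 30 = 674
translate([217, 182, 674]) cube([1538, 965, 30]);
translate([262, 227, 0]) cylinder(h = 674, r = 31);
translate([1710, 227, 0]) cylinder(h = 674, r = 31);
translate([262, 1102, 0]) cylinder(h = 674, r = 31);
translate([1710, 1102, 0]) cylinder(h = 674, r = 31);


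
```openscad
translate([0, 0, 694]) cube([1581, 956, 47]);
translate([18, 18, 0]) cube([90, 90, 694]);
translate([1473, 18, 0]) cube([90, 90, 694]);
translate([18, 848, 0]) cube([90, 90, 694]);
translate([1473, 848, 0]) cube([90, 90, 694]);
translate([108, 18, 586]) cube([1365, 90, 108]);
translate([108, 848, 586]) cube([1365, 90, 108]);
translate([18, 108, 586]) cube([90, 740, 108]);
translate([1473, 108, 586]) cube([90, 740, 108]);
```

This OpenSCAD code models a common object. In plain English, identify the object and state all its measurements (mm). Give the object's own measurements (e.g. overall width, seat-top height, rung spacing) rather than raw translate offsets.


A table: top 1581 mm (x) × 956 mm (y), 47 mm thick, upper face at z = 741 mm, on four 90×90 mm square legs, each inset 18 mm from the nearest pair of top edges from z = 0 to the bottom of the top. Four apron rails, 90 mm thick and 108 mm tall, run between adjacent legs with their top edges flush with the underside of the top and their outer faces flush with the legs' outer faces.


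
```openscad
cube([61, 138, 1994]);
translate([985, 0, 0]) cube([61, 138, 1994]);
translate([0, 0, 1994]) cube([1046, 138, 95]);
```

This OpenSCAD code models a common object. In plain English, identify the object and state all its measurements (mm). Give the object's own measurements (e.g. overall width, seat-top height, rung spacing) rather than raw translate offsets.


A door frame. The clear opening is 924 mm wide and 1994 mm high. Two 61 mm wide jambs, 138 mm deep, stand either side of the opening from the floor to the top of the opening. A 95 mm thick head sits across the top of both jambs, spanning the full outside width of the frame.


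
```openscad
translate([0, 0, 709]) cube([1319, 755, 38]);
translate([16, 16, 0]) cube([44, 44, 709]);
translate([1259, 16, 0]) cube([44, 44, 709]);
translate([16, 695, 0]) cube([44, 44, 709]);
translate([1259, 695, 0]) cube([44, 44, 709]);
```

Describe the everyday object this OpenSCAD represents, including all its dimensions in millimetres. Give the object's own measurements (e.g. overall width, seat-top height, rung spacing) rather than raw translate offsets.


A table: top 1319 mm (x) × 755 mm (y), 38 mm thick, upper face at z = 747 mm, on four 44×44 mm square legs, each inset 16 mm from the nearest pair of top edges from z = 0 to the bottom of the top.


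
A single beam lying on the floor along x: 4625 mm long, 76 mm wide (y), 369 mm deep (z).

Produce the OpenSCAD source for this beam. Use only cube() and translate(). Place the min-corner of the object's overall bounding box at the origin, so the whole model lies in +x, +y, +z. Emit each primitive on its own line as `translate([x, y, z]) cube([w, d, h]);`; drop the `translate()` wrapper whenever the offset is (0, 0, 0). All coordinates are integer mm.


cube([4625, 76, 369]);


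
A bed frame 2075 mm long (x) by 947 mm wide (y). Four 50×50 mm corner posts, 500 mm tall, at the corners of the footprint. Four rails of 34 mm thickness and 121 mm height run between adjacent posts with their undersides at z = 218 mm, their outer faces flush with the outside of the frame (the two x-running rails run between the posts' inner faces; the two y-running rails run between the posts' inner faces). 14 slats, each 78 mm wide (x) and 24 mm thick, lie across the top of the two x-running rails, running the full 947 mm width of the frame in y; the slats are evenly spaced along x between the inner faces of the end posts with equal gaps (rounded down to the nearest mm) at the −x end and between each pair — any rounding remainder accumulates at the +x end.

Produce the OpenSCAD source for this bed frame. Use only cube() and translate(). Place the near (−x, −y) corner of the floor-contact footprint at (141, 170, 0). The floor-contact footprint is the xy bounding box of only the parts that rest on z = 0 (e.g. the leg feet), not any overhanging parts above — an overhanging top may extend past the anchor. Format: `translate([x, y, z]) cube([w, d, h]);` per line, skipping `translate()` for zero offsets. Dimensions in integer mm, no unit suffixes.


translate([141, 170, 0]) cube([50, 50, 500]);
translate([141, 1067, 0]) cube([50, 50, 500]);
translate([2166, 170, 0]) cube([50, 50, 500]);
translate([2166, 1067, 0]) cube([50, 50, 500]);
translate([191, 170, 218]) cube([1975, 34, 121]);
translate([191, 1083, 218]) cube([1975, 34, 121]);
translate([141, 220, 218]) cube([34, 847, 121]);
translate([2182, 220, 218]) cube([34, 847, 121]);
translate([249, 170, 339]) cube([78, 947, 24]);
translate([385, 170, 339]) cube([78, 947, 24]);
translate([521, 170, 339]) cube([78, 947, 24]);
translate([657, 170, 339]) cube([78, 947, 24]);
translate([793, 170, 339]) cube([78, 947, 24]);
translate([929, 170, 339]) cube([78, 947, 24]);
translate([1065, 170, 339]) cube([78, 947, 24]);
translate([1201, 170, 339]) cube([78, 947, 24]);
translate([1337, 170, 339]) cube([78, 947, 24]);
translate([1473, 170, 339]) cube([78, 947, 24]);
translate([1609, 170, 339]) cube([78, 947, 24]);
translate([1745, 170, 339]) cube([78, 947, 24]);
translate([1881, 170, 339]) cube([78, 947, 24]);
translate([2017, 170, 339]) cube([78, 947, 24]);


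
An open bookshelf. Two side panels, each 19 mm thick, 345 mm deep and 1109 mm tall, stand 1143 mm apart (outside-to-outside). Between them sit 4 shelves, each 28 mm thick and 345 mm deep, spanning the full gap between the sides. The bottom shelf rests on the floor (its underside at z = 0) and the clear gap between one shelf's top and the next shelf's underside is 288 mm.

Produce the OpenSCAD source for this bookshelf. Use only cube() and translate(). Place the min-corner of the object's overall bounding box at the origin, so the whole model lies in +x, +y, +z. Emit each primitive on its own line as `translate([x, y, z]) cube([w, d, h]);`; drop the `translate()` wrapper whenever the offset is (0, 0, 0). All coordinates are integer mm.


cube([19, 345, 1109]);
translate([1124, 0, 0]) cube([19, 345, 1109]);
translate([19, 0, 0]) cube([1105, 345, 28]);
translate([19, 0, 316]) cube([1105, 345, 28]);
translate([19, 0, 632]) cube([1105, 345, 28]);
translate([19, 0, 948]) cube([1105, 345, 28]);


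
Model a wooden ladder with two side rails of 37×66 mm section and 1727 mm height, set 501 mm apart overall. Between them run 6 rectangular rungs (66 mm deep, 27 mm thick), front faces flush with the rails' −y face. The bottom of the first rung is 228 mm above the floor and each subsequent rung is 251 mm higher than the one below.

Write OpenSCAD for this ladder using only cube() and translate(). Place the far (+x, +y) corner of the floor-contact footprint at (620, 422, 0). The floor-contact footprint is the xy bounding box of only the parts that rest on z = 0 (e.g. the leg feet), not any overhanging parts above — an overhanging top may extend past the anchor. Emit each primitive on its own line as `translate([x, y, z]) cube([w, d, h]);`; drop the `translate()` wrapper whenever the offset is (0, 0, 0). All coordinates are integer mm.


// rung span = 501 - 2*37 = 427
// rung[k] z = 228 + k*251
translate([119, 356, 0]) cube([37, 66, 1727]);
translate([583, 356, 0]) cube([37, 66, 1727]);
translate([156, 356, 228]) cube([427, 66, 27]);
translate([156, 356, 479]) cube([427, 66, 27]);
translate([156, 356, 730]) cube([427, 66, 27]);
translate([156, 356, 981]) cube([427, 66, 27]);
translate([156, 356, 1232]) cube([427, 66, 27]);
translate([156, 356, 1483]) cube([427, 66, 27]);


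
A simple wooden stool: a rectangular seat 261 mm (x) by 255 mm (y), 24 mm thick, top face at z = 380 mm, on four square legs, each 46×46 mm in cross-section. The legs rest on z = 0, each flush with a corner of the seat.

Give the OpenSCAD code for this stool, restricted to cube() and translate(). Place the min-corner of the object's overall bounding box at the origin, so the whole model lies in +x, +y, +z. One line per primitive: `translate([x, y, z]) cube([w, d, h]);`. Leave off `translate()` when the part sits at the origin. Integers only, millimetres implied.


translate([0, 0, 356]) cube([261, 255, 24]);
cube([46, 46, 356]);
translate([215, 0, 0]) cube([46, 46, 356]);
translate([0, 209, 0]) cube([46, 46, 356]);
translate([215, 209, 0]) cube([46, 46, 356]);


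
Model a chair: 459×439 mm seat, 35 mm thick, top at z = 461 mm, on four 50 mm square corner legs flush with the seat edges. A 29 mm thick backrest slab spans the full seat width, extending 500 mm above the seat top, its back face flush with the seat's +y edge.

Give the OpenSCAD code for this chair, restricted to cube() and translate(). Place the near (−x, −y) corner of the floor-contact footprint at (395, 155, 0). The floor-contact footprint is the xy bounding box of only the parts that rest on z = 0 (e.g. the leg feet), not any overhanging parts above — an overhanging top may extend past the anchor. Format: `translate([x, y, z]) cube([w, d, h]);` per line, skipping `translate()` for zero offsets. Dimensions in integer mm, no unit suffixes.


translate([395, 155, 426]) cube([459, 439, 35]);
translate([395, 155, 0]) cube([50, 50, 426]);
translate([804, 155, 0]) cube([50, 50, 426]);
translate([395, 544, 0]) cube([50, 50, 426]);
translate([804, 544, 0]) cube([50, 50, 426]);
translate([395, 565, 461]) cube([459, 29, 500]);


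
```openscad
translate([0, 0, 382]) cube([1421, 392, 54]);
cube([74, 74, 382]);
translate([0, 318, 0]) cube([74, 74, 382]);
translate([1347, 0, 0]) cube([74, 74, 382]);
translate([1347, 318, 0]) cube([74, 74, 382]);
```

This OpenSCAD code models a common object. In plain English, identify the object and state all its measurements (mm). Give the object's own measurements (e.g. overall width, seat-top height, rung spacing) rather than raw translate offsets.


A bench: a 1421×392 mm seat slab, 54 mm thick, top at z = 436 mm, on four 74×74 mm square legs flush with the seat corners and standing on z = 0.


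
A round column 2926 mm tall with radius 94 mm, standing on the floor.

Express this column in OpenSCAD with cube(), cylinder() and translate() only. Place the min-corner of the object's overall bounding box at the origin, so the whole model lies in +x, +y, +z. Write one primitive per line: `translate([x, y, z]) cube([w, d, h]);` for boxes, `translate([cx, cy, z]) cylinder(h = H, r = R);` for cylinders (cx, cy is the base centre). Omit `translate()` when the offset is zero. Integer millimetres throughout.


translate([94, 94, 0]) cylinder(h = 2926, r = 94);


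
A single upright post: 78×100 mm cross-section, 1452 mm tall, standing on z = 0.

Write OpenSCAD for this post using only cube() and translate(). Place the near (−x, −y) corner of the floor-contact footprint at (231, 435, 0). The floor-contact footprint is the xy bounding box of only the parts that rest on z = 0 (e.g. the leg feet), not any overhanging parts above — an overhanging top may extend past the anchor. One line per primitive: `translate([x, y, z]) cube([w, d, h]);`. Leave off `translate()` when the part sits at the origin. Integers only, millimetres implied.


translate([231, 435, 0]) cube([78, 100, 1452]);


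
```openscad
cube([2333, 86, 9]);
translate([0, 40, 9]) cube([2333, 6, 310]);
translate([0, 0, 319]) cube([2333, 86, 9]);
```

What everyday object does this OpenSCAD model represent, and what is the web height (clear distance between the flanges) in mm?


An I-beam. The web height is 310 mm.

Two wide flanges with a thin centred web — an I-beam. Overall 328 mm minus two 9 mm flanges gives a web of 328 − 2·9 = 310 mm.


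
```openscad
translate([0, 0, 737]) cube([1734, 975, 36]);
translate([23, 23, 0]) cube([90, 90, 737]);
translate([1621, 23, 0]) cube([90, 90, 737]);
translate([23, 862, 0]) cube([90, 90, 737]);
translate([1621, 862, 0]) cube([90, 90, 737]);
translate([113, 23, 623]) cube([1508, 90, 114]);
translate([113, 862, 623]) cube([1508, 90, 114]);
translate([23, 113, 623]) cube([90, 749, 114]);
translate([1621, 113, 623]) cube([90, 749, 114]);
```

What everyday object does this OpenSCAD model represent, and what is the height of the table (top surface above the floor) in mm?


A table. The table height is 773 mm.

A 1734×975×36 slab sits at z = 737 on four 90 mm square posts — a table. The top surface is at 737 + 36 = 773 mm.


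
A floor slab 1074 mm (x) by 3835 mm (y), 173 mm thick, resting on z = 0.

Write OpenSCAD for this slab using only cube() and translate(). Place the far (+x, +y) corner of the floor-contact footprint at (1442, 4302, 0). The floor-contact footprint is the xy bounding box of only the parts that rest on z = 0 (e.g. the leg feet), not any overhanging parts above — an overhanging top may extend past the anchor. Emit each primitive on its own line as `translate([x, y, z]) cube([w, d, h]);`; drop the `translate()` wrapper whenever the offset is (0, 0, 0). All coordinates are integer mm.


translate([368, 467, 0]) cube([1074, 3835, 173]);


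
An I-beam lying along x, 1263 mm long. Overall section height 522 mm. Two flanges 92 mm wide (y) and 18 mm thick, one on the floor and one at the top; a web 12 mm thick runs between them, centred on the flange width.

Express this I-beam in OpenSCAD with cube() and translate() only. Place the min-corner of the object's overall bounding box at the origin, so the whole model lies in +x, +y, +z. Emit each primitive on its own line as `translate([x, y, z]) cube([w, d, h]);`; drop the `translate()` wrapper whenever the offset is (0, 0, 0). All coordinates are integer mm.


cube([1263, 92, 18]);
translate([0, 40, 18]) cube([1263, 12, 486]);
translate([0, 0, 504]) cube([1263, 92, 18]);


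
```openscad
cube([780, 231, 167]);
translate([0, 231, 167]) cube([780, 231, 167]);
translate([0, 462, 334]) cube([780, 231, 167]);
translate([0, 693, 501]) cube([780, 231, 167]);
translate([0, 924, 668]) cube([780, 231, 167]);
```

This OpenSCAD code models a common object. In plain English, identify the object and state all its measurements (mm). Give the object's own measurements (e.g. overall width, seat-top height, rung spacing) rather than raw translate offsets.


A straight staircase of 5 solid steps. Each step is 780 mm wide (x), 231 mm deep (y, the going) and 167 mm tall (the rise). The first step rests on the floor; each subsequent step sits one going further in +y and one rise higher in +z, directly behind and above the previous step with no overlap.


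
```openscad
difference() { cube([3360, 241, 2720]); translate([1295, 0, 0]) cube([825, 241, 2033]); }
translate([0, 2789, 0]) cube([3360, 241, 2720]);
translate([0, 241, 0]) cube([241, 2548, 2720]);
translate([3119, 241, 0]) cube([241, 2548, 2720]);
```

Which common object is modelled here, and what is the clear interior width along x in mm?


A single room. The interior width is 2878 mm.

Four walls enclosing a rectangle with a door in the front wall — a room. Outside width 3360 minus two 241 mm walls gives 2878 mm.


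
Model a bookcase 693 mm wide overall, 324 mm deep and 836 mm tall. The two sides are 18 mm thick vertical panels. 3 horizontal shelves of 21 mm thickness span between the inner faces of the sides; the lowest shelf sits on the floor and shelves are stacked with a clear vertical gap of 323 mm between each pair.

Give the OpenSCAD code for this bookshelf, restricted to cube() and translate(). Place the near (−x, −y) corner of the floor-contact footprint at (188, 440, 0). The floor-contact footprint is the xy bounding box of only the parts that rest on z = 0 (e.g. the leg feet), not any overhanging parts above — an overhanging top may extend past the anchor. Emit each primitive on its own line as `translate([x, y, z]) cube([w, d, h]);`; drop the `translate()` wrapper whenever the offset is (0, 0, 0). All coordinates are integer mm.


translate([188, 440, 0]) cube([18, 324, 836]);
translate([863, 440, 0]) cube([18, 324, 836]);
translate([206, 440, 0]) cube([657, 324, 21]);
translate([206, 440, 344]) cube([657, 324, 21]);
translate([206, 440, 688]) cube([657, 324, 21]);


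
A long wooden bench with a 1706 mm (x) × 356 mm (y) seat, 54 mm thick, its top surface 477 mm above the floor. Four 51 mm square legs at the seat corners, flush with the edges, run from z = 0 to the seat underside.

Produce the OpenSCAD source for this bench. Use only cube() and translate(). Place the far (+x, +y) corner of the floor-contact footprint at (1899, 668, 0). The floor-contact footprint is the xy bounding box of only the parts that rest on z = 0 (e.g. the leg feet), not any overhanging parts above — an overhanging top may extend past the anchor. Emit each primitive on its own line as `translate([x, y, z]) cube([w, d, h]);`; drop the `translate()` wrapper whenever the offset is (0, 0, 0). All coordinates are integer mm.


translate([193, 312, 423]) cube([1706, 356, 54]);
translate([193, 312, 0]) cube([51, 51, 423]);
translate([193, 617, 0]) cube([51, 51, 423]);
translate([1848, 312, 0]) cube([51, 51, 423]);
translate([1848, 617, 0]) cube([51, 51, 423]);


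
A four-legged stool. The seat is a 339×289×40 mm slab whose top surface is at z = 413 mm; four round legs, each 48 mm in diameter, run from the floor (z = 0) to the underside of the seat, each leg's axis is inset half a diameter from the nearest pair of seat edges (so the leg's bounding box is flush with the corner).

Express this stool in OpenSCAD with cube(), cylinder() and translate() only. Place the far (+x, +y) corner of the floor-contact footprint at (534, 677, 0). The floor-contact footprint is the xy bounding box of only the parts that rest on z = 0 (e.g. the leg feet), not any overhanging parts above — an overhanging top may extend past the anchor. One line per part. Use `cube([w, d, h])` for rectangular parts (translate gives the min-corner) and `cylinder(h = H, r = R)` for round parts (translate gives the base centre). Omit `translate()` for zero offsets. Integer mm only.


translate([195, 388, 373]) cube([339, 289, 40]);
translate([219, 412, 0]) cylinder(h = 373, r = 24);
translate([510, 412, 0]) cylinder(h = 373, r = 24);
translate([219, 653, 0]) cylinder(h = 373, r = 24);
translate([510, 653, 0]) cylinder(h = 373, r = 24);


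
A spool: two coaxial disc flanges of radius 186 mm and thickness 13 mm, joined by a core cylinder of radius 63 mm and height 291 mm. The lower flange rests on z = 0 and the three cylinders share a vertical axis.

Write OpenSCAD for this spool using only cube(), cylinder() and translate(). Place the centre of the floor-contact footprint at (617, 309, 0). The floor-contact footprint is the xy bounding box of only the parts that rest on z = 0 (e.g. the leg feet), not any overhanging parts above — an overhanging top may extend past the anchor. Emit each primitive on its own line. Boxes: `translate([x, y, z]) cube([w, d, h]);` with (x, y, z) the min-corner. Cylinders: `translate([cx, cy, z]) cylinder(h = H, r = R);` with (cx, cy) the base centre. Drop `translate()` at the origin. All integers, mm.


translate([617, 309, 0]) cylinder(h = 13, r = 186);
translate([617, 309, 13]) cylinder(h = 291, r = 63);
translate([617, 309, 304]) cylinder(h = 13, r = 186);


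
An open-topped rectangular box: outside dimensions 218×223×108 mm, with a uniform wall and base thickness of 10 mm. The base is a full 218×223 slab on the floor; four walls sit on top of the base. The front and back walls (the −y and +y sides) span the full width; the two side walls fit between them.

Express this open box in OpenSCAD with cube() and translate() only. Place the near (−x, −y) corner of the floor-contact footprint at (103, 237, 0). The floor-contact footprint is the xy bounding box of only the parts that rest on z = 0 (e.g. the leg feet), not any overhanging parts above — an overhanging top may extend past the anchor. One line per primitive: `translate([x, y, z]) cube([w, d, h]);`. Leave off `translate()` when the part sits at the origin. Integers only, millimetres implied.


translate([103, 237, 0]) cube([218, 223, 10]);
translate([103, 237, 10]) cube([218, 10, 98]);
translate([103, 450, 10]) cube([218, 10, 98]);
translate([103, 247, 10]) cube([10, 203, 98]);
translate([311, 247, 10]) cube([10, 203, 98]);


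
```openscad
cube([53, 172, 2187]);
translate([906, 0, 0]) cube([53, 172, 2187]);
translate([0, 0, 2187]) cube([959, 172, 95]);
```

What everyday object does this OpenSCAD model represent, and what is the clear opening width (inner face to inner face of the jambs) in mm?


A door frame. The clear opening width is 853 mm.

Two 2187 mm tall posts with a header on top — a door frame. The left jamb is 53 mm wide at x = 0; the right jamb starts at x = 906. The clear opening is 906 − 53 = 853 mm.


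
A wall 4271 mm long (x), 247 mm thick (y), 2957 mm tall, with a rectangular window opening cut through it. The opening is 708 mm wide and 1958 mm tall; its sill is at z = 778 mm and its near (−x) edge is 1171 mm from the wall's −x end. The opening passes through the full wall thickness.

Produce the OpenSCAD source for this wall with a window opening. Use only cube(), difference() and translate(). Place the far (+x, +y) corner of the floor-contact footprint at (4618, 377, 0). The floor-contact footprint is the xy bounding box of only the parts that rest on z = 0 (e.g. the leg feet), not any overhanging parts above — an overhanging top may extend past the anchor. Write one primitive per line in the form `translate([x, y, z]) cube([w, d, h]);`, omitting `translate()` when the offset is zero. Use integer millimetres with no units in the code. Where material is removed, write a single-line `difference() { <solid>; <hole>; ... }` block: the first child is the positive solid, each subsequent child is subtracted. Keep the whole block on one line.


difference() { translate([347, 130, 0]) cube([4271, 247, 2957]); translate([1518, 130, 778]) cube([708, 247, 1958]); }


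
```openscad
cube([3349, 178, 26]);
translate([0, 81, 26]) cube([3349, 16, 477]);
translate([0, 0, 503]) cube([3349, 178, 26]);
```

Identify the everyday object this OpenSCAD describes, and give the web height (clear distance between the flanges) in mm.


An I-beam. The web height is 477 mm.

Two wide flanges with a thin centred web — an I-beam. Overall 529 mm minus two 26 mm flanges gives a web of 529 − 2·26 = 477 mm.


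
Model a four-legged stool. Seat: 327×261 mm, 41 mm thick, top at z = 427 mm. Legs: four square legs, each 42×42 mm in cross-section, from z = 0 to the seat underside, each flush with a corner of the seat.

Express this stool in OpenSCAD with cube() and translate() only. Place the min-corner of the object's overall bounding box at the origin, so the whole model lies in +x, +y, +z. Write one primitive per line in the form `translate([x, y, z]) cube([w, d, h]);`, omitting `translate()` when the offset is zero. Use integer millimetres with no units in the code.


translate([0, 0, 386]) cube([327, 261, 41]);
cube([42, 42, 386]);
translate([285, 0, 0]) cube([42, 42, 386]);
translate([0, 219, 0]) cube([42, 42, 386]);
translate([285, 219, 0]) cube([42, 42, 386]);


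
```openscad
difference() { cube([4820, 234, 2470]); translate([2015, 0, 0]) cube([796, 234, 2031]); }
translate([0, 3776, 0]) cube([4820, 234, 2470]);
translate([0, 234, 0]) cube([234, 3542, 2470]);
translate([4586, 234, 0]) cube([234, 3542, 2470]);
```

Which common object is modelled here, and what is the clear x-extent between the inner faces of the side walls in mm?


A single room. The interior width is 4352 mm.

Four walls enclosing a rectangle with a door in the front wall — a room. Outside width 4820 minus two 234 mm walls gives 4352 mm.


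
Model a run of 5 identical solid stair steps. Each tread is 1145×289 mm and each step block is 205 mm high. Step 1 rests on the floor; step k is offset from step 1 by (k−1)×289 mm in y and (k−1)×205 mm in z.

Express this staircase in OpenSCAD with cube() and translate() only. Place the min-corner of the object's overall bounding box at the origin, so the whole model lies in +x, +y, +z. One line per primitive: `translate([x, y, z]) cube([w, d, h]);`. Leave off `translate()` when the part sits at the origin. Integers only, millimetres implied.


cube([1145, 289, 205]);
translate([0, 289, 205]) cube([1145, 289, 205]);
translate([0, 578, 410]) cube([1145, 289, 205]);
translate([0, 867, 615]) cube([1145, 289, 205]);
translate([0, 1156, 820]) cube([1145, 289, 205]);


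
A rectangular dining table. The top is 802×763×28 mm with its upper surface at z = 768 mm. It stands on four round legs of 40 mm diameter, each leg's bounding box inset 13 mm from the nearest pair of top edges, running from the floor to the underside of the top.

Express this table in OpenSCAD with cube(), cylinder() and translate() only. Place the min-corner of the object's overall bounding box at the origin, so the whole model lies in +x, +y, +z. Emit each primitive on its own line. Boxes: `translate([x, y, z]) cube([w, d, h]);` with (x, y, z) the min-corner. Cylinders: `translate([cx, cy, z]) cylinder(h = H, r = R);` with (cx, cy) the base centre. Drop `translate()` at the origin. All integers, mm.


translate([0, 0, 740]) cube([802, 763, 28]);
translate([33, 33, 0]) cylinder(h = 740, r = 20);
translate([769, 33, 0]) cylinder(h = 740, r = 20);
translate([33, 730, 0]) cylinder(h = 740, r = 20);
translate([769, 730, 0]) cylinder(h = 740, r = 20);


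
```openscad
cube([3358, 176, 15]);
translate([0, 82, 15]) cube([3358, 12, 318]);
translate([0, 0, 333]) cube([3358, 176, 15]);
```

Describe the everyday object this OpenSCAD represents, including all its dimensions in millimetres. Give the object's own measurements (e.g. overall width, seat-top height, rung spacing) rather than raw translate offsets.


An I-beam lying along x, 3358 mm long. Overall section height 348 mm. Two flanges 176 mm wide (y) and 15 mm thick, one on the floor and one at the top; a web 12 mm thick runs between them, centred on the flange width.


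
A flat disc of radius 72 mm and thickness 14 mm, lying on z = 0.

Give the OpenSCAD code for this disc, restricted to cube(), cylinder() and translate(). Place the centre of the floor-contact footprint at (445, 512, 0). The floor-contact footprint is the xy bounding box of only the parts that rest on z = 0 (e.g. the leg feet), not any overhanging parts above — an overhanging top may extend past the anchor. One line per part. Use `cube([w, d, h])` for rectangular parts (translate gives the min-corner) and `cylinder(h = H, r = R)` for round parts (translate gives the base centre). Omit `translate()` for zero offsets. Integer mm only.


translate([445, 512, 0]) cylinder(h = 14, r = 72);


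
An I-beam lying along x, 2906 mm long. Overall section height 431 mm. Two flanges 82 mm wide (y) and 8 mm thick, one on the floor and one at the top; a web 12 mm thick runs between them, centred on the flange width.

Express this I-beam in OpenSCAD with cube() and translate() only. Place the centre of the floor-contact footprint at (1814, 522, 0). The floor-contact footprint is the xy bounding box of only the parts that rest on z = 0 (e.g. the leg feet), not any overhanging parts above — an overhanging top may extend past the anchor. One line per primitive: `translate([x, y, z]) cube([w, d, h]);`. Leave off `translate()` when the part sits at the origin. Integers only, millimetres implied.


translate([361, 481, 0]) cube([2906, 82, 8]);
translate([361, 516, 8]) cube([2906, 12, 415]);
translate([361, 481, 423]) cube([2906, 82, 8]);


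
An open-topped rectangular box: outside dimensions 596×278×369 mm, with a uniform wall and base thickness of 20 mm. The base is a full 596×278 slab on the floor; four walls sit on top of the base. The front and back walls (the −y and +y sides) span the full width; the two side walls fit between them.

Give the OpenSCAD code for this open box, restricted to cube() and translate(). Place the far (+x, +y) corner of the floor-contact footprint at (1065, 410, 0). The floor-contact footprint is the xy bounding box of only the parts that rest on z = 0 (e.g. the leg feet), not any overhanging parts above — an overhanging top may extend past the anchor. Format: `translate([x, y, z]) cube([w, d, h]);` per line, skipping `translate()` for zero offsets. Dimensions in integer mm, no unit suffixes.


translate([469, 132, 0]) cube([596, 278, 20]);
translate([469, 132, 20]) cube([596, 20, 349]);
translate([469, 390, 20]) cube([596, 20, 349]);
translate([469, 152, 20]) cube([20, 238, 349]);
translate([1045, 152, 20]) cube([20, 238, 349]);


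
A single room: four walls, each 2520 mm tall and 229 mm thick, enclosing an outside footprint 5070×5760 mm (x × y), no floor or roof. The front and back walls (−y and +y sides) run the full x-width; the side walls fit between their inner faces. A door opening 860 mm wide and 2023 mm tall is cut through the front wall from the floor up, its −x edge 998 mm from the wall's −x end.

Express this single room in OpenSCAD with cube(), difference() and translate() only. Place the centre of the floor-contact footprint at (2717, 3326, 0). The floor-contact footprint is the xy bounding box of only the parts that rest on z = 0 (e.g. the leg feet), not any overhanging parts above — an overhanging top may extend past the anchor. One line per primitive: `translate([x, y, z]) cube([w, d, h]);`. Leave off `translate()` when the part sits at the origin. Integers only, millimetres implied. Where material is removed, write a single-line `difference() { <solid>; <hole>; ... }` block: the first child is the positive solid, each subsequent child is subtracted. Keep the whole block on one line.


difference() { translate([182, 446, 0]) cube([5070, 229, 2520]); translate([1180, 446, 0]) cube([860, 229, 2023]); }
translate([182, 5977, 0]) cube([5070, 229, 2520]);
translate([182, 675, 0]) cube([229, 5302, 2520]);
translate([5023, 675, 0]) cube([229, 5302, 2520]);


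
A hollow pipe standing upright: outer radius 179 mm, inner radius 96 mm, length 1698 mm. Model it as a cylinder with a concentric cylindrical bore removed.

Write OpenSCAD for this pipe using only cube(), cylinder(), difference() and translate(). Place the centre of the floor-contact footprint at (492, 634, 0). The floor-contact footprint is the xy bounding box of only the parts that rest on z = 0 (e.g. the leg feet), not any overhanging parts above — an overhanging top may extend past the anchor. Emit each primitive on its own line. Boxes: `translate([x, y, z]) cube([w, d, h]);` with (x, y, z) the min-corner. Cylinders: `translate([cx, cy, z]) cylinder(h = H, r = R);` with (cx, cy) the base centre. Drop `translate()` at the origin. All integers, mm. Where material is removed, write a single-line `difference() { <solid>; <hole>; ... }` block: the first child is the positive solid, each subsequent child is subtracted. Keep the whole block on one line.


difference() { translate([492, 634, 0]) cylinder(h = 1698, r = 179); translate([492, 634, 0]) cylinder(h = 1698, r = 96); }


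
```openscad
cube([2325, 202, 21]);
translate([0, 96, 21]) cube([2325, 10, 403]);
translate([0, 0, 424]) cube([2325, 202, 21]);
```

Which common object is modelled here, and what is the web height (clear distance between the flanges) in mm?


An I-beam. The web height is 403 mm.

Two wide flanges with a thin centred web — an I-beam. Overall 445 mm minus two 21 mm flanges gives a web of 445 − 2·21 = 403 mm.


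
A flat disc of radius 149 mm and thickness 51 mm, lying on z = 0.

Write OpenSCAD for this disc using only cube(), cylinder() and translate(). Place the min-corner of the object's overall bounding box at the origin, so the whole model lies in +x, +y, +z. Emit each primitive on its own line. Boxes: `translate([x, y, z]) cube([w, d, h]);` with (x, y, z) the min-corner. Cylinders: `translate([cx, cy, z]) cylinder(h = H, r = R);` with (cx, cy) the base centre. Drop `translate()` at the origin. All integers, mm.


translate([149, 149, 0]) cylinder(h = 51, r = 149);


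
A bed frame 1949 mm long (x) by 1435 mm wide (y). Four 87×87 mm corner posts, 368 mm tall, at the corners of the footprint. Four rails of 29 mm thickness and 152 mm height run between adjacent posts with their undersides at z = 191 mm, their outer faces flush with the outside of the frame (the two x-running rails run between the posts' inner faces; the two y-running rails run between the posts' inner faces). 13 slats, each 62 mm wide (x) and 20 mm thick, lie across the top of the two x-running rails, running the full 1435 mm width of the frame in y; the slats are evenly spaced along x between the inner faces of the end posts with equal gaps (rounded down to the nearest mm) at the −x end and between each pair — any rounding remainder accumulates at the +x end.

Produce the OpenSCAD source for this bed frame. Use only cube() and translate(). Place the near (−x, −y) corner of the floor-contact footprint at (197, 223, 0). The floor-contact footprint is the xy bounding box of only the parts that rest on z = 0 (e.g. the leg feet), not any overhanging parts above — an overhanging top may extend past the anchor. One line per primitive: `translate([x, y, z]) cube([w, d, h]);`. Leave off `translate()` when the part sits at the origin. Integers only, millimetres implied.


translate([197, 223, 0]) cube([87, 87, 368]);
translate([197, 1571, 0]) cube([87, 87, 368]);
translate([2059, 223, 0]) cube([87, 87, 368]);
translate([2059, 1571, 0]) cube([87, 87, 368]);
translate([284, 223, 191]) cube([1775, 29, 152]);
translate([284, 1629, 191]) cube([1775, 29, 152]);
translate([197, 310, 191]) cube([29, 1261, 152]);
translate([2117, 310, 191]) cube([29, 1261, 152]);
translate([353, 223, 343]) cube([62, 1435, 20]);
translate([484, 223, 343]) cube([62, 1435, 20]);
translate([615, 223, 343]) cube([62, 1435, 20]);
translate([746, 223, 343]) cube([62, 1435, 20]);
translate([877, 223, 343]) cube([62, 1435, 20]);
translate([1008, 223, 343]) cube([62, 1435, 20]);
translate([1139, 223, 343]) cube([62, 1435, 20]);
translate([1270, 223, 343]) cube([62, 1435, 20]);
translate([1401, 223, 343]) cube([62, 1435, 20]);
translate([1532, 223, 343]) cube([62, 1435, 20]);
translate([1663, 223, 343]) cube([62, 1435, 20]);
translate([1794, 223, 343]) cube([62, 1435, 20]);
translate([1925, 223, 343]) cube([62, 1435, 20]);


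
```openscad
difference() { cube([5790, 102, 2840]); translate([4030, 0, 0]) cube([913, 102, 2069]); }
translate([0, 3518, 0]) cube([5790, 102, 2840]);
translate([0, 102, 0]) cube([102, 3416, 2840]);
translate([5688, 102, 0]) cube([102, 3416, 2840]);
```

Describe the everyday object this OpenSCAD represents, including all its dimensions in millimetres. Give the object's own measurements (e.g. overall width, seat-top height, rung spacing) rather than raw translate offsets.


A single room: four walls, each 2840 mm tall and 102 mm thick, enclosing an outside footprint 5790×3620 mm (x × y), no floor or roof. The front and back walls (−y and +y sides) run the full x-width; the side walls fit between their inner faces. A door opening 913 mm wide and 2069 mm tall is cut through the front wall from the floor up, its −x edge 4030 mm from the wall's −x end.


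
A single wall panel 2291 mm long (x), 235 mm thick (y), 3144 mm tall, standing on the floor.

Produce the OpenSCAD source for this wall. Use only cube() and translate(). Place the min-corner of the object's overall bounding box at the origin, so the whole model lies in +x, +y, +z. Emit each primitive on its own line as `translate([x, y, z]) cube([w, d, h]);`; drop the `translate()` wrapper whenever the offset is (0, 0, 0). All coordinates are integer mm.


cube([2291, 235, 3144]);


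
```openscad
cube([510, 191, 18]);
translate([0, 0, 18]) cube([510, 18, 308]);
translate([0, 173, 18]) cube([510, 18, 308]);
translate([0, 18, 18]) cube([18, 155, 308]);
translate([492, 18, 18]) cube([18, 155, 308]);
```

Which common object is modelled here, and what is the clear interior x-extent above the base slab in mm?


An open box. The internal width is 474 mm.

A 510×191 base slab with four walls standing on it — an open box. The base is 510 mm wide and the walls are 18 mm thick, so the internal width is 510 − 2 × 18 = 474 mm.
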